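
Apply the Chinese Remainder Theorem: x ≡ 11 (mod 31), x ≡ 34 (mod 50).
1034

Using Chinese Remainder Theorem:
M = 31 × 50 = 1550
M1 = 50, M2 = 31
y1 = 50^(-1) mod 31 = 18
y2 = 31^(-1) mod 50 = 21
x = (11×50×18 + 34×31×21) mod 1550 = 1034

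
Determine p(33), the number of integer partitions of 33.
10143

p(n) counts ways to write n as a sum of positive integers (order ignored).
Euler's pentagonal recurrence: p(k) = p(k-1) + p(k-2) - p(k-5) - p(k-7) + p(k-12) + p(k-15) - ... (offsets j(3j∓1)/2, signs ++--, p(0)=1, p(<0)=0).
DP table for k = 0..32: p(0)=1, p(1)=1, p(2)=2, p(3)=3, p(4)=5, p(5)=7, p(6)=11, p(7)=15, p(8)=22, p(9)=30, p(10)=42, p(11)=56, p(12)=77, p(13)=101, p(14)=135, p(15)=176, p(16)=231, p(17)=297, p(18)=385, p(19)=490, p(20)=627, p(21)=792, p(22)=1002, p(23)=1255, p(24)=1575, p(25)=1958, p(26)=2436, p(27)=3010, p(28)=3718, p(29)=4565, p(30)=5604, p(31)=6842, p(32)=8349.
Final step: p(33) = p(32) + p(31) - p(28) - p(26) + p(21) + p(18) - p(11) - p(7)
= 8349 + 6842 - 3718 - 2436 + 792 + 385 - 56 - 15
= 10143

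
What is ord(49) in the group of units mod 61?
30

61 is prime, so ord(49) divides φ(61) = 60.
Divisors of 60: 1, 2, 3, 4, 5, 6, 10, 12, 15, 20, 30, 60.
Repeated squaring: 49^1 ≡ 49, 49^2 ≡ 22, 49^4 ≡ 57, 49^8 ≡ 16, 49^16 ≡ 12, 49^32 ≡ 22 (mod 61).
Test 49^d mod 61 for each divisor d in increasing order:
49^1 ≡ 49
49^2 ≡ 22
49^3 = 49^2·49^1 ≡ 41
49^4 ≡ 57
49^5 = 49^4·49^1 ≡ 48
49^6 = 49^4·49^2 ≡ 34
49^10 = 49^8·49^2 ≡ 47
49^12 = 49^8·49^4 ≡ 58
49^15 = 49^8·49^4·49^2·49^1 ≡ 60
49^20 = 49^16·49^4 ≡ 13
49^30 = 49^16·49^8·49^4·49^2 ≡ 1  ← first divisor giving 1
The order is 30.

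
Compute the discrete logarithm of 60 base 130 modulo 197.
16

Baby-step giant-step with step n = ⌈√197⌉ = 15.
Baby steps 130^j mod 197 (j:value) for j=0..14: 0:1, 1:130, 2:155, 3:56, 4:188, 5:12, 6:181, 7:87, 8:81, 9:89, 10:144, 11:5, 12:59, 13:184, 14:83.
Giant-step multiplier: 130^(-15) ≡ 130^(196-15) = 130^181 ≡ 35 (mod 197).
Giant steps γ_i = 60·35^i mod 197: γ_0=60, γ_1=130 (in table at j=1).
x = i·n + j = 1·15 + 1 = 16.
Check: 130^16 ≡ 60 (mod 197).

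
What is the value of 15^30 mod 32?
1

Repeated squaring. Binary of 30 = 11110.
15^1 ≡ 15 (mod 32); 15^2 ≡ 1 (mod 32); 15^4 ≡ 1 (mod 32); 15^8 ≡ 1 (mod 32); 15^16 ≡ 1 (mod 32)
15^30 = 15^2 × 15^4 × 15^8 × 15^16 ≡ 1 (mod 32)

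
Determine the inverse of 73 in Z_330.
217

gcd(73, 330) = 1, so the inverse exists.
Extended Euclidean algorithm on (330, 73):
330 = 4 × 73 + 38  ⟹  38 = (1)·330 + (-4)·73
73 = 1 × 38 + 35  ⟹  35 = (-1)·330 + (5)·73
38 = 1 × 35 + 3  ⟹  3 = (2)·330 + (-9)·73
35 = 11 × 3 + 2  ⟹  2 = (-23)·330 + (104)·73
3 = 1 × 2 + 1  ⟹  1 = (25)·330 + (-113)·73
So (-113)·73 ≡ 1 (mod 330), i.e. 73^(-1) ≡ -113 ≡ 217 (mod 330).
Check: 73 × 217 = 15841 ≡ 1 (mod 330)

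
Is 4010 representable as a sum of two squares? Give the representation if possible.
17² + 61² (a=17, b=61)

Factorization: 4010 = 2 × 5 × 401
By Fermat: n is sum of two squares iff every prime p ≡ 3 (mod 4) appears to even power.
All primes ≡ 3 (mod 4) appear to even power.
Search a = 0, 1, 2, … for 4010 - a² a perfect square: first hit at a = 17: 4010 - 289 = 3721 = 61².
4010 = 17² + 61² = 289 + 3721 ✓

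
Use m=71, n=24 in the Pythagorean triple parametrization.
(4465, 3408, 5617)

Euclid's formula: a = m² - n², b = 2mn, c = m² + n²
m = 71, n = 24
a = 71² - 24² = 5041 - 576 = 4465
b = 2 × 71 × 24 = 3408
c = 71² + 24² = 5041 + 576 = 5617
Verification: 4465² + 3408² = 19936225 + 11614464 = 31550689 = 5617² ✓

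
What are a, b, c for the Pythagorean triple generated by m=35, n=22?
(741, 1540, 1709)

Euclid's formula: a = m² - n², b = 2mn, c = m² + n²
m = 35, n = 22
a = 35² - 22² = 1225 - 484 = 741
b = 2 × 35 × 22 = 1540
c = 35² + 22² = 1225 + 484 = 1709
Verification: 741² + 1540² = 549081 + 2371600 = 2920681 = 1709² ✓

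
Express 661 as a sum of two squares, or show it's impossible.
6² + 25² (a=6, b=25)

Factorization: 661 = 661
By Fermat: n is sum of two squares iff every prime p ≡ 3 (mod 4) appears to even power.
All primes ≡ 3 (mod 4) appear to even power.
Search a = 0, 1, 2, … for 661 - a² a perfect square: first hit at a = 6: 661 - 36 = 625 = 25².
661 = 6² + 25² = 36 + 625 ✓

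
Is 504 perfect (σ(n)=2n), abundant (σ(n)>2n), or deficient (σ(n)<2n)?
abundant

Proper divisors of 504: sum = 1 + 2 + 3 + 4 + 6 + 7 + 8 + 9 + ... + 84 + 126 + 168 + 252 (23 divisors) = 1056
Since 1056 > 504, 504 is abundant.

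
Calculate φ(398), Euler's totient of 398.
198

398 = 2 × 199
φ(n) = n × ∏(1 - 1/p) for each prime p dividing n
φ(398) = 398 × (1 - 1/2) × (1 - 1/199) = 198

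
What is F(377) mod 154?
13

Matrix identity: Q^n = [[F_(n+1), F_n], [F_n, F_(n-1)]] with Q = [[1,1],[1,0]].
n = 377 = 101111001₂. Square-and-multiply, entries mod 154:
Q^1 = [[1,1],[1,0]]
Q^2 = (Q^1)² = [[2,1],[1,1]]
Q^5 = (Q^2)²·Q = [[8,5],[5,3]]
Q^11 = (Q^5)²·Q = [[144,89],[89,55]]
Q^23 = (Q^11)²·Q = [[14,13],[13,1]]
Q^47 = (Q^23)²·Q = [[98,57],[57,41]]
Q^94 = (Q^47)² = [[71,69],[69,2]]
Q^188 = (Q^94)² = [[100,109],[109,145]]
Q^377 = (Q^188)²·Q = [[76,13],[13,63]]
F_377 mod 154 = Q^377[0][1] = 13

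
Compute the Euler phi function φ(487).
486

487 = 487
φ(n) = n × ∏(1 - 1/p) for each prime p dividing n
φ(487) = 487 × (1 - 1/487) = 486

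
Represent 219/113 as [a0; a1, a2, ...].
[1; 1, 15, 7]

Euclidean algorithm steps:
219 = 1 × 113 + 106
113 = 1 × 106 + 7
106 = 15 × 7 + 1
7 = 7 × 1 + 0
Continued fraction: [1; 1, 15, 7]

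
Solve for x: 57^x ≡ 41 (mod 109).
99

Baby-step giant-step with step n = ⌈√109⌉ = 11.
Baby steps 57^j mod 109 (j:value) for j=0..10: 0:1, 1:57, 2:88, 3:2, 4:5, 5:67, 6:4, 7:10, 8:25, 9:8, 10:20.
Giant-step multiplier: 57^(-11) ≡ 57^(108-11) = 57^97 ≡ 24 (mod 109).
Giant steps γ_i = 41·24^i mod 109: γ_0=41, γ_1=3, γ_2=72, γ_3=93, γ_4=52, γ_5=49, γ_6=86, γ_7=102, γ_8=50, γ_9=1 (in table at j=0).
x = i·n + j = 9·11 + 0 = 99.
Check: 57^99 ≡ 41 (mod 109).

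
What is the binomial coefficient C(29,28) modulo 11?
7

Using Lucas' theorem:
Write n=29 and k=28 in base 11:
n in base 11: [2, 7]
k in base 11: [2, 6]
C(29,28) mod 11 = ∏ C(n_i, k_i) mod 11
Digit binomials (mod 11): C(2,2) = 1; C(7,6) = 7
Product: 1 × 7 = 7 ≡ 7 (mod 11)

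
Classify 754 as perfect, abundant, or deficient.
deficient

Proper divisors of 754: sum = 1 + 2 + 13 + 26 + 29 + 58 + 377 = 506
Since 506 < 754, 754 is deficient.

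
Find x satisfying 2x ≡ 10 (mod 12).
x ≡ 5 (mod 6)

gcd(2, 12) = 2, which divides 10, so solutions exist.
Divide through by 2: x ≡ 5 (mod 6).
The coefficient of x is now 1, so x ≡ 5 (mod 6).
Check: 2 × 5 = 10 ≡ 10 (mod 12).
x ≡ 5 (mod 6), giving 2 solutions mod 12.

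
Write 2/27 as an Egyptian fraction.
1/14 + 1/378

Greedy algorithm:
2/27: ceiling(27/2) = 14, use 1/14
1/378: ceiling(378/1) = 378, use 1/378
Result: 2/27 = 1/14 + 1/378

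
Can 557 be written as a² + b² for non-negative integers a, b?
14² + 19² (a=14, b=19)

Factorization: 557 = 557
By Fermat: n is sum of two squares iff every prime p ≡ 3 (mod 4) appears to even power.
All primes ≡ 3 (mod 4) appear to even power.
Search a = 0, 1, 2, … for 557 - a² a perfect square: first hit at a = 14: 557 - 196 = 361 = 19².
557 = 14² + 19² = 196 + 361 ✓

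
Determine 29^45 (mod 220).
109

Repeated squaring. Binary of 45 = 101101.
29^1 ≡ 29 (mod 220); 29^2 ≡ 181 (mod 220); 29^4 ≡ 201 (mod 220); 29^8 ≡ 141 (mod 220); 29^16 ≡ 81 (mod 220); 29^32 ≡ 181 (mod 220)
29^45 = 29^1 × 29^4 × 29^8 × 29^32 ≡ 109 (mod 220)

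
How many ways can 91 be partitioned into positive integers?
64112359

p(n) counts ways to write n as a sum of positive integers (order ignored).
Euler's pentagonal recurrence: p(k) = p(k-1) + p(k-2) - p(k-5) - p(k-7) + p(k-12) + p(k-15) - ... (offsets j(3j∓1)/2, signs ++--, p(0)=1, p(<0)=0).
DP table for k = 0..90: p(0)=1, p(1)=1, p(2)=2, p(3)=3, p(4)=5, p(5)=7, p(6)=11, p(7)=15, p(8)=22, p(9)=30, p(10)=42, p(11)=56, p(12)=77, p(13)=101, p(14)=135, p(15)=176, p(16)=231, p(17)=297, p(18)=385, p(19)=490, p(20)=627, p(21)=792, p(22)=1002, p(23)=1255, p(24)=1575, p(25)=1958, p(26)=2436, p(27)=3010, p(28)=3718, p(29)=4565, p(30)=5604, p(31)=6842, p(32)=8349, p(33)=10143, p(34)=12310, p(35)=14883, p(36)=17977, p(37)=21637, p(38)=26015, p(39)=31185, p(40)=37338, p(41)=44583, p(42)=53174, p(43)=63261, p(44)=75175, p(45)=89134, p(46)=105558, p(47)=124754, p(48)=147273, p(49)=173525, p(50)=204226, p(51)=239943, p(52)=281589, p(53)=329931, p(54)=386155, p(55)=451276, p(56)=526823, p(57)=614154, p(58)=715220, p(59)=831820, p(60)=966467, p(61)=1121505, p(62)=1300156, p(63)=1505499, p(64)=1741630, p(65)=2012558, p(66)=2323520, p(67)=2679689, p(68)=3087735, p(69)=3554345, p(70)=4087968, p(71)=4697205, p(72)=5392783, p(73)=6185689, p(74)=7089500, p(75)=8118264, p(76)=9289091, p(77)=10619863, p(78)=12132164, p(79)=13848650, p(80)=15796476, p(81)=18004327, p(82)=20506255, p(83)=23338469, p(84)=26543660, p(85)=30167357, p(86)=34262962, p(87)=38887673, p(88)=44108109, p(89)=49995925, p(90)=56634173.
Final step: p(91) = p(90) + p(89) - p(86) - p(84) + p(79) + p(76) - p(69) - p(65) + p(56) + p(51) - p(40) - p(34) + p(21) + p(14)
= 56634173 + 49995925 - 34262962 - 26543660 + 13848650 + 9289091 - 3554345 - 2012558 + 526823 + 239943 - 37338 - 12310 + 792 + 135
= 64112359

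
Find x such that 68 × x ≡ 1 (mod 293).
237

gcd(68, 293) = 1, so the inverse exists.
Extended Euclidean algorithm on (293, 68):
293 = 4 × 68 + 21  ⟹  21 = (1)·293 + (-4)·68
68 = 3 × 21 + 5  ⟹  5 = (-3)·293 + (13)·68
21 = 4 × 5 + 1  ⟹  1 = (13)·293 + (-56)·68
So (-56)·68 ≡ 1 (mod 293), i.e. 68^(-1) ≡ -56 ≡ 237 (mod 293).
Check: 68 × 237 = 16116 ≡ 1 (mod 293)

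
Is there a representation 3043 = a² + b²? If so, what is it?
Not possible

Factorization: 3043 = 17 × 179
By Fermat: n is sum of two squares iff every prime p ≡ 3 (mod 4) appears to even power.
Prime(s) ≡ 3 (mod 4) with odd exponent: [(179, 1)]
Therefore 3043 cannot be expressed as a² + b².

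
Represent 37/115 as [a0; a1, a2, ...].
[0; 3, 9, 4]

Euclidean algorithm steps:
37 = 0 × 115 + 37
115 = 3 × 37 + 4
37 = 9 × 4 + 1
4 = 4 × 1 + 0
Continued fraction: [0; 3, 9, 4]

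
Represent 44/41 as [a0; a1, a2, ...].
[1; 13, 1, 2]

Euclidean algorithm steps:
44 = 1 × 41 + 3
41 = 13 × 3 + 2
3 = 1 × 2 + 1
2 = 2 × 1 + 0
Continued fraction: [1; 13, 1, 2]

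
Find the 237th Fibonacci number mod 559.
467

Matrix identity: Q^n = [[F_(n+1), F_n], [F_n, F_(n-1)]] with Q = [[1,1],[1,0]].
n = 237 = 11101101₂. Square-and-multiply, entries mod 559:
Q^1 = [[1,1],[1,0]]
Q^3 = (Q^1)²·Q = [[3,2],[2,1]]
Q^7 = (Q^3)²·Q = [[21,13],[13,8]]
Q^14 = (Q^7)² = [[51,377],[377,233]]
Q^29 = (Q^14)²·Q = [[248,508],[508,299]]
Q^59 = (Q^29)²·Q = [[432,379],[379,53]]
Q^118 = (Q^59)² = [[455,463],[463,551]]
Q^237 = (Q^118)²·Q = [[39,467],[467,131]]
F_237 mod 559 = Q^237[0][1] = 467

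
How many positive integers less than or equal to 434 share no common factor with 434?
180

434 = 2 × 7 × 31
φ(n) = n × ∏(1 - 1/p) for each prime p dividing n
φ(434) = 434 × (1 - 1/2) × (1 - 1/7) × (1 - 1/31) = 180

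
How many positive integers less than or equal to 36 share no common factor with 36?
12

36 = 2^2 × 3^2
φ(n) = n × ∏(1 - 1/p) for each prime p dividing n
φ(36) = 36 × (1 - 1/2) × (1 - 1/3) = 12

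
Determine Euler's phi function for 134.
66

134 = 2 × 67
φ(n) = n × ∏(1 - 1/p) for each prime p dividing n
φ(134) = 134 × (1 - 1/2) × (1 - 1/67) = 66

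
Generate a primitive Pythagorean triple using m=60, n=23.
(3071, 2760, 4129)

Euclid's formula: a = m² - n², b = 2mn, c = m² + n²
m = 60, n = 23
a = 60² - 23² = 3600 - 529 = 3071
b = 2 × 60 × 23 = 2760
c = 60² + 23² = 3600 + 529 = 4129
Verification: 3071² + 2760² = 9431041 + 7617600 = 17048641 = 4129² ✓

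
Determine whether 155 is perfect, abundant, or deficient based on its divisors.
deficient

Proper divisors of 155: sum = 1 + 5 + 31 = 37
Since 37 < 155, 155 is deficient.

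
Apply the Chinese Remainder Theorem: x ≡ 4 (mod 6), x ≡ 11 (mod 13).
76

Using Chinese Remainder Theorem:
M = 6 × 13 = 78
M1 = 13, M2 = 6
y1 = 13^(-1) mod 6 = 1
y2 = 6^(-1) mod 13 = 11
x = (4×13×1 + 11×6×11) mod 78 = 76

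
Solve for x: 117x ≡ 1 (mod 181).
82

gcd(117, 181) = 1, so the inverse exists.
Extended Euclidean algorithm on (181, 117):
181 = 1 × 117 + 64  ⟹  64 = (1)·181 + (-1)·117
117 = 1 × 64 + 53  ⟹  53 = (-1)·181 + (2)·117
64 = 1 × 53 + 11  ⟹  11 = (2)·181 + (-3)·117
53 = 4 × 11 + 9  ⟹  9 = (-9)·181 + (14)·117
11 = 1 × 9 + 2  ⟹  2 = (11)·181 + (-17)·117
9 = 4 × 2 + 1  ⟹  1 = (-53)·181 + (82)·117
So (82)·117 ≡ 1 (mod 181), i.e. 117^(-1) ≡ 82 (mod 181).
Check: 117 × 82 = 9594 ≡ 1 (mod 181)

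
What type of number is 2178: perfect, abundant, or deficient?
abundant

Proper divisors of 2178: sum = 1 + 2 + 3 + 6 + 9 + 11 + 18 + 22 + ... + 242 + 363 + 726 + 1089 (17 divisors) = 3009
Since 3009 > 2178, 2178 is abundant.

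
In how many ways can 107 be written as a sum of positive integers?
431149389

p(n) counts ways to write n as a sum of positive integers (order ignored).
Euler's pentagonal recurrence: p(k) = p(k-1) + p(k-2) - p(k-5) - p(k-7) + p(k-12) + p(k-15) - ... (offsets j(3j∓1)/2, signs ++--, p(0)=1, p(<0)=0).
DP table for k = 0..106: p(0)=1, p(1)=1, p(2)=2, p(3)=3, p(4)=5, p(5)=7, p(6)=11, p(7)=15, p(8)=22, p(9)=30, p(10)=42, p(11)=56, p(12)=77, p(13)=101, p(14)=135, p(15)=176, p(16)=231, p(17)=297, p(18)=385, p(19)=490, p(20)=627, p(21)=792, p(22)=1002, p(23)=1255, p(24)=1575, p(25)=1958, p(26)=2436, p(27)=3010, p(28)=3718, p(29)=4565, p(30)=5604, p(31)=6842, p(32)=8349, p(33)=10143, p(34)=12310, p(35)=14883, p(36)=17977, p(37)=21637, p(38)=26015, p(39)=31185, p(40)=37338, p(41)=44583, p(42)=53174, p(43)=63261, p(44)=75175, p(45)=89134, p(46)=105558, p(47)=124754, p(48)=147273, p(49)=173525, p(50)=204226, p(51)=239943, p(52)=281589, p(53)=329931, p(54)=386155, p(55)=451276, p(56)=526823, p(57)=614154, p(58)=715220, p(59)=831820, p(60)=966467, p(61)=1121505, p(62)=1300156, p(63)=1505499, p(64)=1741630, p(65)=2012558, p(66)=2323520, p(67)=2679689, p(68)=3087735, p(69)=3554345, p(70)=4087968, p(71)=4697205, p(72)=5392783, p(73)=6185689, p(74)=7089500, p(75)=8118264, p(76)=9289091, p(77)=10619863, p(78)=12132164, p(79)=13848650, p(80)=15796476, p(81)=18004327, p(82)=20506255, p(83)=23338469, p(84)=26543660, p(85)=30167357, p(86)=34262962, p(87)=38887673, p(88)=44108109, p(89)=49995925, p(90)=56634173, p(91)=64112359, p(92)=72533807, p(93)=82010177, p(94)=92669720, p(95)=104651419, p(96)=118114304, p(97)=133230930, p(98)=150198136, p(99)=169229875, p(100)=190569292, p(101)=214481126, p(102)=241265379, p(103)=271248950, p(104)=304801365, p(105)=342325709, p(106)=384276336.
Final step: p(107) = p(106) + p(105) - p(102) - p(100) + p(95) + p(92) - p(85) - p(81) + p(72) + p(67) - p(56) - p(50) + p(37) + p(30) - p(15) - p(7)
= 384276336 + 342325709 - 241265379 - 190569292 + 104651419 + 72533807 - 30167357 - 18004327 + 5392783 + 2679689 - 526823 - 204226 + 21637 + 5604 - 176 - 15
= 431149389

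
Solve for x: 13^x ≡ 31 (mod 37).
27

Baby-step giant-step with step n = ⌈√37⌉ = 7.
Baby steps 13^j mod 37 (j:value) for j=0..6: 0:1, 1:13, 2:21, 3:14, 4:34, 5:35, 6:11.
Giant-step multiplier: 13^(-7) ≡ 13^(36-7) = 13^29 ≡ 22 (mod 37).
Giant steps γ_i = 31·22^i mod 37: γ_0=31, γ_1=16, γ_2=19, γ_3=11 (in table at j=6).
x = i·n + j = 3·7 + 6 = 27.
Check: 13^27 ≡ 31 (mod 37).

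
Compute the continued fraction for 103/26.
[3; 1, 25]

Euclidean algorithm steps:
103 = 3 × 26 + 25
26 = 1 × 25 + 1
25 = 25 × 1 + 0
Continued fraction: [3; 1, 25]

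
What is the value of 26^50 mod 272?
64

Repeated squaring. Binary of 50 = 110010.
26^1 ≡ 26 (mod 272); 26^2 ≡ 132 (mod 272); 26^4 ≡ 16 (mod 272); 26^8 ≡ 256 (mod 272); 26^16 ≡ 256 (mod 272); 26^32 ≡ 256 (mod 272)
26^50 = 26^2 × 26^16 × 26^32 ≡ 64 (mod 272)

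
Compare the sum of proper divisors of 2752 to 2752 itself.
abundant

Proper divisors of 2752: sum = 1 + 2 + 4 + 8 + 16 + 32 + 43 + 64 + 86 + 172 + 344 + 688 + 1376 = 2836
Since 2836 > 2752, 2752 is abundant.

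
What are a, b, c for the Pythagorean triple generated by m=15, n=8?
(161, 240, 289)

Euclid's formula: a = m² - n², b = 2mn, c = m² + n²
m = 15, n = 8
a = 15² - 8² = 225 - 64 = 161
b = 2 × 15 × 8 = 240
c = 15² + 8² = 225 + 64 = 289
Verification: 161² + 240² = 25921 + 57600 = 83521 = 289² ✓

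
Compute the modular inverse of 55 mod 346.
151

gcd(55, 346) = 1, so the inverse exists.
Extended Euclidean algorithm on (346, 55):
346 = 6 × 55 + 16  ⟹  16 = (1)·346 + (-6)·55
55 = 3 × 16 + 7  ⟹  7 = (-3)·346 + (19)·55
16 = 2 × 7 + 2  ⟹  2 = (7)·346 + (-44)·55
7 = 3 × 2 + 1  ⟹  1 = (-24)·346 + (151)·55
So (151)·55 ≡ 1 (mod 346), i.e. 55^(-1) ≡ 151 (mod 346).
Check: 55 × 151 = 8305 ≡ 1 (mod 346)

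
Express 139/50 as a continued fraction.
[2; 1, 3, 1, 1, 5]

Euclidean algorithm steps:
139 = 2 × 50 + 39
50 = 1 × 39 + 11
39 = 3 × 11 + 6
11 = 1 × 6 + 5
6 = 1 × 5 + 1
5 = 5 × 1 + 0
Continued fraction: [2; 1, 3, 1, 1, 5]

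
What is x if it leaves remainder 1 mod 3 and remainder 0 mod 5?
10

Using Chinese Remainder Theorem:
M = 3 × 5 = 15
M1 = 5, M2 = 3
y1 = 5^(-1) mod 3 = 2
y2 = 3^(-1) mod 5 = 2
x = (1×5×2 + 0×3×2) mod 15 = 10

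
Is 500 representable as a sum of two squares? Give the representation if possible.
4² + 22² (a=4, b=22)

Factorization: 500 = 2^2 × 5^3
By Fermat: n is sum of two squares iff every prime p ≡ 3 (mod 4) appears to even power.
All primes ≡ 3 (mod 4) appear to even power.
Search a = 0, 1, 2, … for 500 - a² a perfect square: first hit at a = 4: 500 - 16 = 484 = 22².
500 = 4² + 22² = 16 + 484 ✓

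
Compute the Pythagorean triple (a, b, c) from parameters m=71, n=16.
(4785, 2272, 5297)

Euclid's formula: a = m² - n², b = 2mn, c = m² + n²
m = 71, n = 16
a = 71² - 16² = 5041 - 256 = 4785
b = 2 × 71 × 16 = 2272
c = 71² + 16² = 5041 + 256 = 5297
Verification: 4785² + 2272² = 22896225 + 5161984 = 28058209 = 5297² ✓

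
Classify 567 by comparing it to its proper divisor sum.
deficient

Proper divisors of 567: sum = 1 + 3 + 7 + 9 + 21 + 27 + 63 + 81 + 189 = 401
Since 401 < 567, 567 is deficient.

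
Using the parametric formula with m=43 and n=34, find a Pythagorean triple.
(693, 2924, 3005)

Euclid's formula: a = m² - n², b = 2mn, c = m² + n²
m = 43, n = 34
a = 43² - 34² = 1849 - 1156 = 693
b = 2 × 43 × 34 = 2924
c = 43² + 34² = 1849 + 1156 = 3005
Verification: 693² + 2924² = 480249 + 8549776 = 9030025 = 3005² ✓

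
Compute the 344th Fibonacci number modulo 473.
366

Matrix identity: Q^n = [[F_(n+1), F_n], [F_n, F_(n-1)]] with Q = [[1,1],[1,0]].
n = 344 = 101011000₂. Square-and-multiply, entries mod 473:
Q^1 = [[1,1],[1,0]]
Q^2 = (Q^1)² = [[2,1],[1,1]]
Q^5 = (Q^2)²·Q = [[8,5],[5,3]]
Q^10 = (Q^5)² = [[89,55],[55,34]]
Q^21 = (Q^10)²·Q = [[210,67],[67,143]]
Q^43 = (Q^21)²·Q = [[344,343],[343,1]]
Q^86 = (Q^43)² = [[431,85],[85,346]]
Q^172 = (Q^86)² = [[2,298],[298,177]]
Q^344 = (Q^172)² = [[357,366],[366,464]]
F_344 mod 473 = Q^344[0][1] = 366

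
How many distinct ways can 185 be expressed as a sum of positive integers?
1071823774337

p(n) counts ways to write n as a sum of positive integers (order ignored).
Euler's pentagonal recurrence: p(k) = p(k-1) + p(k-2) - p(k-5) - p(k-7) + p(k-12) + p(k-15) - ... (offsets j(3j∓1)/2, signs ++--, p(0)=1, p(<0)=0).
DP table for k = 0..184: p(0)=1, p(1)=1, p(2)=2, p(3)=3, p(4)=5, p(5)=7, p(6)=11, p(7)=15, p(8)=22, p(9)=30, p(10)=42, p(11)=56, p(12)=77, p(13)=101, p(14)=135, p(15)=176, p(16)=231, p(17)=297, p(18)=385, p(19)=490, p(20)=627, p(21)=792, p(22)=1002, p(23)=1255, p(24)=1575, p(25)=1958, p(26)=2436, p(27)=3010, p(28)=3718, p(29)=4565, p(30)=5604, p(31)=6842, p(32)=8349, p(33)=10143, p(34)=12310, p(35)=14883, p(36)=17977, p(37)=21637, p(38)=26015, p(39)=31185, p(40)=37338, p(41)=44583, p(42)=53174, p(43)=63261, p(44)=75175, p(45)=89134, p(46)=105558, p(47)=124754, p(48)=147273, p(49)=173525, p(50)=204226, p(51)=239943, p(52)=281589, p(53)=329931, p(54)=386155, p(55)=451276, p(56)=526823, p(57)=614154, p(58)=715220, p(59)=831820, p(60)=966467, p(61)=1121505, p(62)=1300156, p(63)=1505499, p(64)=1741630, p(65)=2012558, p(66)=2323520, p(67)=2679689, p(68)=3087735, p(69)=3554345, p(70)=4087968, p(71)=4697205, p(72)=5392783, p(73)=6185689, p(74)=7089500, p(75)=8118264, p(76)=9289091, p(77)=10619863, p(78)=12132164, p(79)=13848650, p(80)=15796476, p(81)=18004327, p(82)=20506255, p(83)=23338469, p(84)=26543660, p(85)=30167357, p(86)=34262962, p(87)=38887673, p(88)=44108109, p(89)=49995925, p(90)=56634173, p(91)=64112359, p(92)=72533807, p(93)=82010177, p(94)=92669720, p(95)=104651419, p(96)=118114304, p(97)=133230930, p(98)=150198136, p(99)=169229875, p(100)=190569292, p(101)=214481126, p(102)=241265379, p(103)=271248950, p(104)=304801365, p(105)=342325709, p(106)=384276336, p(107)=431149389, p(108)=483502844, p(109)=541946240, p(110)=607163746, p(111)=679903203, p(112)=761002156, p(113)=851376628, p(114)=952050665, p(115)=1064144451, p(116)=1188908248, p(117)=1327710076, p(118)=1482074143, p(119)=1653668665, p(120)=1844349560, p(121)=2056148051, p(122)=2291320912, p(123)=2552338241, p(124)=2841940500, p(125)=3163127352, p(126)=3519222692, p(127)=3913864295, p(128)=4351078600, p(129)=4835271870, p(130)=5371315400, p(131)=5964539504, p(132)=6620830889, p(133)=7346629512, p(134)=8149040695, p(135)=9035836076, p(136)=10015581680, p(137)=11097645016, p(138)=12292341831, p(139)=13610949895, p(140)=15065878135, p(141)=16670689208, p(142)=18440293320, p(143)=20390982757, p(144)=22540654445, p(145)=24908858009, p(146)=27517052599, p(147)=30388671978, p(148)=33549419497, p(149)=37027355200, p(150)=40853235313, p(151)=45060624582, p(152)=49686288421, p(153)=54770336324, p(154)=60356673280, p(155)=66493182097, p(156)=73232243759, p(157)=80630964769, p(158)=88751778802, p(159)=97662728555, p(160)=107438159466, p(161)=118159068427, p(162)=129913904637, p(163)=142798995930, p(164)=156919475295, p(165)=172389800255, p(166)=189334822579, p(167)=207890420102, p(168)=228204732751, p(169)=250438925115, p(170)=274768617130, p(171)=301384802048, p(172)=330495499613, p(173)=362326859895, p(174)=397125074750, p(175)=435157697830, p(176)=476715857290, p(177)=522115831195, p(178)=571701605655, p(179)=625846753120, p(180)=684957390936, p(181)=749474411781, p(182)=819876908323, p(183)=896684817527, p(184)=980462880430.
Final step: p(185) = p(184) + p(183) - p(180) - p(178) + p(173) + p(170) - p(163) - p(159) + p(150) + p(145) - p(134) - p(128) + p(115) + p(108) - p(93) - p(85) + p(68) + p(59) - p(40) - p(30) + p(9)
= 980462880430 + 896684817527 - 684957390936 - 571701605655 + 362326859895 + 274768617130 - 142798995930 - 97662728555 + 40853235313 + 24908858009 - 8149040695 - 4351078600 + 1064144451 + 483502844 - 82010177 - 30167357 + 3087735 + 831820 - 37338 - 5604 + 30
= 1071823774337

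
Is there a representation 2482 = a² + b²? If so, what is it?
9² + 49² (a=9, b=49)

Factorization: 2482 = 2 × 17 × 73
By Fermat: n is sum of two squares iff every prime p ≡ 3 (mod 4) appears to even power.
All primes ≡ 3 (mod 4) appear to even power.
Search a = 0, 1, 2, … for 2482 - a² a perfect square: first hit at a = 9: 2482 - 81 = 2401 = 49².
2482 = 9² + 49² = 81 + 2401 ✓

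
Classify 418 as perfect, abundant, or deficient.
deficient

Proper divisors of 418: sum = 1 + 2 + 11 + 19 + 22 + 38 + 209 = 302
Since 302 < 418, 418 is deficient.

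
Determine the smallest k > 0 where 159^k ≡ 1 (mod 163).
162

163 is prime, so ord(159) divides φ(163) = 162.
Divisors of 162: 1, 2, 3, 6, 9, 18, 27, 54, 81, 162.
Repeated squaring: 159^1 ≡ 159, 159^2 ≡ 16, 159^4 ≡ 93, 159^8 ≡ 10, 159^16 ≡ 100, 159^32 ≡ 57, 159^64 ≡ 152, 159^128 ≡ 121 (mod 163).
Test 159^d mod 163 for each divisor d in increasing order:
159^1 ≡ 159
159^2 ≡ 16
159^3 = 159^2·159^1 ≡ 99
159^6 = 159^4·159^2 ≡ 21
159^9 = 159^8·159^1 ≡ 123
159^18 = 159^16·159^2 ≡ 133
159^27 = 159^16·159^8·159^2·159^1 ≡ 59
159^54 = 159^32·159^16·159^4·159^2 ≡ 58
159^81 = 159^64·159^16·159^1 ≡ 162
159^162 = 159^128·159^32·159^2 ≡ 1  ← first divisor giving 1
The order is 162.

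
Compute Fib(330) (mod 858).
616

Matrix identity: Q^n = [[F_(n+1), F_n], [F_n, F_(n-1)]] with Q = [[1,1],[1,0]].
n = 330 = 101001010₂. Square-and-multiply, entries mod 858:
Q^1 = [[1,1],[1,0]]
Q^2 = (Q^1)² = [[2,1],[1,1]]
Q^5 = (Q^2)²·Q = [[8,5],[5,3]]
Q^10 = (Q^5)² = [[89,55],[55,34]]
Q^20 = (Q^10)² = [[650,759],[759,749]]
Q^41 = (Q^20)²·Q = [[364,727],[727,495]]
Q^82 = (Q^41)² = [[365,727],[727,496]]
Q^165 = (Q^82)²·Q = [[701,236],[236,465]]
Q^330 = (Q^165)² = [[551,616],[616,793]]
F_330 mod 858 = Q^330[0][1] = 616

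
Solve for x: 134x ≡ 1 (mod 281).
216

gcd(134, 281) = 1, so the inverse exists.
Extended Euclidean algorithm on (281, 134):
281 = 2 × 134 + 13  ⟹  13 = (1)·281 + (-2)·134
134 = 10 × 13 + 4  ⟹  4 = (-10)·281 + (21)·134
13 = 3 × 4 + 1  ⟹  1 = (31)·281 + (-65)·134
So (-65)·134 ≡ 1 (mod 281), i.e. 134^(-1) ≡ -65 ≡ 216 (mod 281).
Check: 134 × 216 = 28944 ≡ 1 (mod 281)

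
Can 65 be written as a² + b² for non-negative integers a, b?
1² + 8² (a=1, b=8)

Factorization: 65 = 5 × 13
By Fermat: n is sum of two squares iff every prime p ≡ 3 (mod 4) appears to even power.
All primes ≡ 3 (mod 4) appear to even power.
Search a = 0, 1, 2, … for 65 - a² a perfect square: first hit at a = 1: 65 - 1 = 64 = 8².
65 = 1² + 8² = 1 + 64 ✓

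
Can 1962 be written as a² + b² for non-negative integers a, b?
21² + 39² (a=21, b=39)

Factorization: 1962 = 2 × 3^2 × 109
By Fermat: n is sum of two squares iff every prime p ≡ 3 (mod 4) appears to even power.
All primes ≡ 3 (mod 4) appear to even power.
Search a = 0, 1, 2, … for 1962 - a² a perfect square: first hit at a = 21: 1962 - 441 = 1521 = 39².
1962 = 21² + 39² = 441 + 1521 ✓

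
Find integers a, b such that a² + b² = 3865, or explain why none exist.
12² + 61² (a=12, b=61)

Factorization: 3865 = 5 × 773
By Fermat: n is sum of two squares iff every prime p ≡ 3 (mod 4) appears to even power.
All primes ≡ 3 (mod 4) appear to even power.
Search a = 0, 1, 2, … for 3865 - a² a perfect square: first hit at a = 12: 3865 - 144 = 3721 = 61².
3865 = 12² + 61² = 144 + 3721 ✓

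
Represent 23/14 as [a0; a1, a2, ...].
[1; 1, 1, 1, 4]

Euclidean algorithm steps:
23 = 1 × 14 + 9
14 = 1 × 9 + 5
9 = 1 × 5 + 4
5 = 1 × 4 + 1
4 = 4 × 1 + 0
Continued fraction: [1; 1, 1, 1, 4]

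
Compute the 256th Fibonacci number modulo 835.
97

Matrix identity: Q^n = [[F_(n+1), F_n], [F_n, F_(n-1)]] with Q = [[1,1],[1,0]].
n = 256 = 100000000₂. Square-and-multiply, entries mod 835:
Q^1 = [[1,1],[1,0]]
Q^2 = (Q^1)² = [[2,1],[1,1]]
Q^4 = (Q^2)² = [[5,3],[3,2]]
Q^8 = (Q^4)² = [[34,21],[21,13]]
Q^16 = (Q^8)² = [[762,152],[152,610]]
Q^32 = (Q^16)² = [[43,629],[629,249]]
Q^64 = (Q^32)² = [[30,803],[803,62]]
Q^128 = (Q^64)² = [[254,396],[396,693]]
Q^256 = (Q^128)² = [[57,97],[97,795]]
F_256 mod 835 = Q^256[0][1] = 97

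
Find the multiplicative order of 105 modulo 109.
9

109 is prime, so ord(105) divides φ(109) = 108.
Divisors of 108: 1, 2, 3, 4, 6, 9, 12, 18, 27, 36, 54, 108.
Repeated squaring: 105^1 ≡ 105, 105^2 ≡ 16, 105^4 ≡ 38, 105^8 ≡ 27, 105^16 ≡ 75, 105^32 ≡ 66, 105^64 ≡ 105 (mod 109).
Test 105^d mod 109 for each divisor d in increasing order:
105^1 ≡ 105
105^2 ≡ 16
105^3 = 105^2·105^1 ≡ 45
105^4 ≡ 38
105^6 = 105^4·105^2 ≡ 63
105^9 = 105^8·105^1 ≡ 1  ← first divisor giving 1
The order is 9.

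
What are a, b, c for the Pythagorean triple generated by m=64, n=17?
(3807, 2176, 4385)

Euclid's formula: a = m² - n², b = 2mn, c = m² + n²
m = 64, n = 17
a = 64² - 17² = 4096 - 289 = 3807
b = 2 × 64 × 17 = 2176
c = 64² + 17² = 4096 + 289 = 4385
Verification: 3807² + 2176² = 14493249 + 4734976 = 19228225 = 4385² ✓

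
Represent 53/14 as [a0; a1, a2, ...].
[3; 1, 3, 1, 2]

Euclidean algorithm steps:
53 = 3 × 14 + 11
14 = 1 × 11 + 3
11 = 3 × 3 + 2
3 = 1 × 2 + 1
2 = 2 × 1 + 0
Continued fraction: [3; 1, 3, 1, 2]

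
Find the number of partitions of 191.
1820701100652

p(n) counts ways to write n as a sum of positive integers (order ignored).
Euler's pentagonal recurrence: p(k) = p(k-1) + p(k-2) - p(k-5) - p(k-7) + p(k-12) + p(k-15) - ... (offsets j(3j∓1)/2, signs ++--, p(0)=1, p(<0)=0).
DP table for k = 0..190: p(0)=1, p(1)=1, p(2)=2, p(3)=3, p(4)=5, p(5)=7, p(6)=11, p(7)=15, p(8)=22, p(9)=30, p(10)=42, p(11)=56, p(12)=77, p(13)=101, p(14)=135, p(15)=176, p(16)=231, p(17)=297, p(18)=385, p(19)=490, p(20)=627, p(21)=792, p(22)=1002, p(23)=1255, p(24)=1575, p(25)=1958, p(26)=2436, p(27)=3010, p(28)=3718, p(29)=4565, p(30)=5604, p(31)=6842, p(32)=8349, p(33)=10143, p(34)=12310, p(35)=14883, p(36)=17977, p(37)=21637, p(38)=26015, p(39)=31185, p(40)=37338, p(41)=44583, p(42)=53174, p(43)=63261, p(44)=75175, p(45)=89134, p(46)=105558, p(47)=124754, p(48)=147273, p(49)=173525, p(50)=204226, p(51)=239943, p(52)=281589, p(53)=329931, p(54)=386155, p(55)=451276, p(56)=526823, p(57)=614154, p(58)=715220, p(59)=831820, p(60)=966467, p(61)=1121505, p(62)=1300156, p(63)=1505499, p(64)=1741630, p(65)=2012558, p(66)=2323520, p(67)=2679689, p(68)=3087735, p(69)=3554345, p(70)=4087968, p(71)=4697205, p(72)=5392783, p(73)=6185689, p(74)=7089500, p(75)=8118264, p(76)=9289091, p(77)=10619863, p(78)=12132164, p(79)=13848650, p(80)=15796476, p(81)=18004327, p(82)=20506255, p(83)=23338469, p(84)=26543660, p(85)=30167357, p(86)=34262962, p(87)=38887673, p(88)=44108109, p(89)=49995925, p(90)=56634173, p(91)=64112359, p(92)=72533807, p(93)=82010177, p(94)=92669720, p(95)=104651419, p(96)=118114304, p(97)=133230930, p(98)=150198136, p(99)=169229875, p(100)=190569292, p(101)=214481126, p(102)=241265379, p(103)=271248950, p(104)=304801365, p(105)=342325709, p(106)=384276336, p(107)=431149389, p(108)=483502844, p(109)=541946240, p(110)=607163746, p(111)=679903203, p(112)=761002156, p(113)=851376628, p(114)=952050665, p(115)=1064144451, p(116)=1188908248, p(117)=1327710076, p(118)=1482074143, p(119)=1653668665, p(120)=1844349560, p(121)=2056148051, p(122)=2291320912, p(123)=2552338241, p(124)=2841940500, p(125)=3163127352, p(126)=3519222692, p(127)=3913864295, p(128)=4351078600, p(129)=4835271870, p(130)=5371315400, p(131)=5964539504, p(132)=6620830889, p(133)=7346629512, p(134)=8149040695, p(135)=9035836076, p(136)=10015581680, p(137)=11097645016, p(138)=12292341831, p(139)=13610949895, p(140)=15065878135, p(141)=16670689208, p(142)=18440293320, p(143)=20390982757, p(144)=22540654445, p(145)=24908858009, p(146)=27517052599, p(147)=30388671978, p(148)=33549419497, p(149)=37027355200, p(150)=40853235313, p(151)=45060624582, p(152)=49686288421, p(153)=54770336324, p(154)=60356673280, p(155)=66493182097, p(156)=73232243759, p(157)=80630964769, p(158)=88751778802, p(159)=97662728555, p(160)=107438159466, p(161)=118159068427, p(162)=129913904637, p(163)=142798995930, p(164)=156919475295, p(165)=172389800255, p(166)=189334822579, p(167)=207890420102, p(168)=228204732751, p(169)=250438925115, p(170)=274768617130, p(171)=301384802048, p(172)=330495499613, p(173)=362326859895, p(174)=397125074750, p(175)=435157697830, p(176)=476715857290, p(177)=522115831195, p(178)=571701605655, p(179)=625846753120, p(180)=684957390936, p(181)=749474411781, p(182)=819876908323, p(183)=896684817527, p(184)=980462880430, p(185)=1071823774337, p(186)=1171432692373, p(187)=1280011042268, p(188)=1398341745571, p(189)=1527273599625, p(190)=1667727404093.
Final step: p(191) = p(190) + p(189) - p(186) - p(184) + p(179) + p(176) - p(169) - p(165) + p(156) + p(151) - p(140) - p(134) + p(121) + p(114) - p(99) - p(91) + p(74) + p(65) - p(46) - p(36) + p(15) + p(4)
= 1667727404093 + 1527273599625 - 1171432692373 - 980462880430 + 625846753120 + 476715857290 - 250438925115 - 172389800255 + 73232243759 + 45060624582 - 15065878135 - 8149040695 + 2056148051 + 952050665 - 169229875 - 64112359 + 7089500 + 2012558 - 105558 - 17977 + 176 + 5
= 1820701100652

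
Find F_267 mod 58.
30

Matrix identity: Q^n = [[F_(n+1), F_n], [F_n, F_(n-1)]] with Q = [[1,1],[1,0]].
n = 267 = 100001011₂. Square-and-multiply, entries mod 58:
Q^1 = [[1,1],[1,0]]
Q^2 = (Q^1)² = [[2,1],[1,1]]
Q^4 = (Q^2)² = [[5,3],[3,2]]
Q^8 = (Q^4)² = [[34,21],[21,13]]
Q^16 = (Q^8)² = [[31,1],[1,30]]
Q^33 = (Q^16)²·Q = [[37,34],[34,3]]
Q^66 = (Q^33)² = [[31,26],[26,5]]
Q^133 = (Q^66)²·Q = [[21,13],[13,8]]
Q^267 = (Q^133)²·Q = [[1,30],[30,29]]
F_267 mod 58 = Q^267[0][1] = 30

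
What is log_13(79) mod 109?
89

Baby-step giant-step with step n = ⌈√109⌉ = 11.
Baby steps 13^j mod 109 (j:value) for j=0..10: 0:1, 1:13, 2:60, 3:17, 4:3, 5:39, 6:71, 7:51, 8:9, 9:8, 10:104.
Giant-step multiplier: 13^(-11) ≡ 13^(108-11) = 13^97 ≡ 57 (mod 109).
Giant steps γ_i = 79·57^i mod 109: γ_0=79, γ_1=34, γ_2=85, γ_3=49, γ_4=68, γ_5=61, γ_6=98, γ_7=27, γ_8=13 (in table at j=1).
x = i·n + j = 8·11 + 1 = 89.
Check: 13^89 ≡ 79 (mod 109).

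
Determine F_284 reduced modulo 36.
33

Matrix identity: Q^n = [[F_(n+1), F_n], [F_n, F_(n-1)]] with Q = [[1,1],[1,0]].
n = 284 = 100011100₂. Square-and-multiply, entries mod 36:
Q^1 = [[1,1],[1,0]]
Q^2 = (Q^1)² = [[2,1],[1,1]]
Q^4 = (Q^2)² = [[5,3],[3,2]]
Q^8 = (Q^4)² = [[34,21],[21,13]]
Q^17 = (Q^8)²·Q = [[28,13],[13,15]]
Q^35 = (Q^17)²·Q = [[0,17],[17,19]]
Q^71 = (Q^35)²·Q = [[0,1],[1,35]]
Q^142 = (Q^71)² = [[1,35],[35,2]]
Q^284 = (Q^142)² = [[2,33],[33,5]]
F_284 mod 36 = Q^284[0][1] = 33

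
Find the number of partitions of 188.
1398341745571

p(n) counts ways to write n as a sum of positive integers (order ignored).
Euler's pentagonal recurrence: p(k) = p(k-1) + p(k-2) - p(k-5) - p(k-7) + p(k-12) + p(k-15) - ... (offsets j(3j∓1)/2, signs ++--, p(0)=1, p(<0)=0).
DP table for k = 0..187: p(0)=1, p(1)=1, p(2)=2, p(3)=3, p(4)=5, p(5)=7, p(6)=11, p(7)=15, p(8)=22, p(9)=30, p(10)=42, p(11)=56, p(12)=77, p(13)=101, p(14)=135, p(15)=176, p(16)=231, p(17)=297, p(18)=385, p(19)=490, p(20)=627, p(21)=792, p(22)=1002, p(23)=1255, p(24)=1575, p(25)=1958, p(26)=2436, p(27)=3010, p(28)=3718, p(29)=4565, p(30)=5604, p(31)=6842, p(32)=8349, p(33)=10143, p(34)=12310, p(35)=14883, p(36)=17977, p(37)=21637, p(38)=26015, p(39)=31185, p(40)=37338, p(41)=44583, p(42)=53174, p(43)=63261, p(44)=75175, p(45)=89134, p(46)=105558, p(47)=124754, p(48)=147273, p(49)=173525, p(50)=204226, p(51)=239943, p(52)=281589, p(53)=329931, p(54)=386155, p(55)=451276, p(56)=526823, p(57)=614154, p(58)=715220, p(59)=831820, p(60)=966467, p(61)=1121505, p(62)=1300156, p(63)=1505499, p(64)=1741630, p(65)=2012558, p(66)=2323520, p(67)=2679689, p(68)=3087735, p(69)=3554345, p(70)=4087968, p(71)=4697205, p(72)=5392783, p(73)=6185689, p(74)=7089500, p(75)=8118264, p(76)=9289091, p(77)=10619863, p(78)=12132164, p(79)=13848650, p(80)=15796476, p(81)=18004327, p(82)=20506255, p(83)=23338469, p(84)=26543660, p(85)=30167357, p(86)=34262962, p(87)=38887673, p(88)=44108109, p(89)=49995925, p(90)=56634173, p(91)=64112359, p(92)=72533807, p(93)=82010177, p(94)=92669720, p(95)=104651419, p(96)=118114304, p(97)=133230930, p(98)=150198136, p(99)=169229875, p(100)=190569292, p(101)=214481126, p(102)=241265379, p(103)=271248950, p(104)=304801365, p(105)=342325709, p(106)=384276336, p(107)=431149389, p(108)=483502844, p(109)=541946240, p(110)=607163746, p(111)=679903203, p(112)=761002156, p(113)=851376628, p(114)=952050665, p(115)=1064144451, p(116)=1188908248, p(117)=1327710076, p(118)=1482074143, p(119)=1653668665, p(120)=1844349560, p(121)=2056148051, p(122)=2291320912, p(123)=2552338241, p(124)=2841940500, p(125)=3163127352, p(126)=3519222692, p(127)=3913864295, p(128)=4351078600, p(129)=4835271870, p(130)=5371315400, p(131)=5964539504, p(132)=6620830889, p(133)=7346629512, p(134)=8149040695, p(135)=9035836076, p(136)=10015581680, p(137)=11097645016, p(138)=12292341831, p(139)=13610949895, p(140)=15065878135, p(141)=16670689208, p(142)=18440293320, p(143)=20390982757, p(144)=22540654445, p(145)=24908858009, p(146)=27517052599, p(147)=30388671978, p(148)=33549419497, p(149)=37027355200, p(150)=40853235313, p(151)=45060624582, p(152)=49686288421, p(153)=54770336324, p(154)=60356673280, p(155)=66493182097, p(156)=73232243759, p(157)=80630964769, p(158)=88751778802, p(159)=97662728555, p(160)=107438159466, p(161)=118159068427, p(162)=129913904637, p(163)=142798995930, p(164)=156919475295, p(165)=172389800255, p(166)=189334822579, p(167)=207890420102, p(168)=228204732751, p(169)=250438925115, p(170)=274768617130, p(171)=301384802048, p(172)=330495499613, p(173)=362326859895, p(174)=397125074750, p(175)=435157697830, p(176)=476715857290, p(177)=522115831195, p(178)=571701605655, p(179)=625846753120, p(180)=684957390936, p(181)=749474411781, p(182)=819876908323, p(183)=896684817527, p(184)=980462880430, p(185)=1071823774337, p(186)=1171432692373, p(187)=1280011042268.
Final step: p(188) = p(187) + p(186) - p(183) - p(181) + p(176) + p(173) - p(166) - p(162) + p(153) + p(148) - p(137) - p(131) + p(118) + p(111) - p(96) - p(88) + p(71) + p(62) - p(43) - p(33) + p(12) + p(1)
= 1280011042268 + 1171432692373 - 896684817527 - 749474411781 + 476715857290 + 362326859895 - 189334822579 - 129913904637 + 54770336324 + 33549419497 - 11097645016 - 5964539504 + 1482074143 + 679903203 - 118114304 - 44108109 + 4697205 + 1300156 - 63261 - 10143 + 77 + 1
= 1398341745571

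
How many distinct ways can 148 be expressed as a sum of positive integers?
33549419497

p(n) counts ways to write n as a sum of positive integers (order ignored).
Euler's pentagonal recurrence: p(k) = p(k-1) + p(k-2) - p(k-5) - p(k-7) + p(k-12) + p(k-15) - ... (offsets j(3j∓1)/2, signs ++--, p(0)=1, p(<0)=0).
DP table for k = 0..147: p(0)=1, p(1)=1, p(2)=2, p(3)=3, p(4)=5, p(5)=7, p(6)=11, p(7)=15, p(8)=22, p(9)=30, p(10)=42, p(11)=56, p(12)=77, p(13)=101, p(14)=135, p(15)=176, p(16)=231, p(17)=297, p(18)=385, p(19)=490, p(20)=627, p(21)=792, p(22)=1002, p(23)=1255, p(24)=1575, p(25)=1958, p(26)=2436, p(27)=3010, p(28)=3718, p(29)=4565, p(30)=5604, p(31)=6842, p(32)=8349, p(33)=10143, p(34)=12310, p(35)=14883, p(36)=17977, p(37)=21637, p(38)=26015, p(39)=31185, p(40)=37338, p(41)=44583, p(42)=53174, p(43)=63261, p(44)=75175, p(45)=89134, p(46)=105558, p(47)=124754, p(48)=147273, p(49)=173525, p(50)=204226, p(51)=239943, p(52)=281589, p(53)=329931, p(54)=386155, p(55)=451276, p(56)=526823, p(57)=614154, p(58)=715220, p(59)=831820, p(60)=966467, p(61)=1121505, p(62)=1300156, p(63)=1505499, p(64)=1741630, p(65)=2012558, p(66)=2323520, p(67)=2679689, p(68)=3087735, p(69)=3554345, p(70)=4087968, p(71)=4697205, p(72)=5392783, p(73)=6185689, p(74)=7089500, p(75)=8118264, p(76)=9289091, p(77)=10619863, p(78)=12132164, p(79)=13848650, p(80)=15796476, p(81)=18004327, p(82)=20506255, p(83)=23338469, p(84)=26543660, p(85)=30167357, p(86)=34262962, p(87)=38887673, p(88)=44108109, p(89)=49995925, p(90)=56634173, p(91)=64112359, p(92)=72533807, p(93)=82010177, p(94)=92669720, p(95)=104651419, p(96)=118114304, p(97)=133230930, p(98)=150198136, p(99)=169229875, p(100)=190569292, p(101)=214481126, p(102)=241265379, p(103)=271248950, p(104)=304801365, p(105)=342325709, p(106)=384276336, p(107)=431149389, p(108)=483502844, p(109)=541946240, p(110)=607163746, p(111)=679903203, p(112)=761002156, p(113)=851376628, p(114)=952050665, p(115)=1064144451, p(116)=1188908248, p(117)=1327710076, p(118)=1482074143, p(119)=1653668665, p(120)=1844349560, p(121)=2056148051, p(122)=2291320912, p(123)=2552338241, p(124)=2841940500, p(125)=3163127352, p(126)=3519222692, p(127)=3913864295, p(128)=4351078600, p(129)=4835271870, p(130)=5371315400, p(131)=5964539504, p(132)=6620830889, p(133)=7346629512, p(134)=8149040695, p(135)=9035836076, p(136)=10015581680, p(137)=11097645016, p(138)=12292341831, p(139)=13610949895, p(140)=15065878135, p(141)=16670689208, p(142)=18440293320, p(143)=20390982757, p(144)=22540654445, p(145)=24908858009, p(146)=27517052599, p(147)=30388671978.
Final step: p(148) = p(147) + p(146) - p(143) - p(141) + p(136) + p(133) - p(126) - p(122) + p(113) + p(108) - p(97) - p(91) + p(78) + p(71) - p(56) - p(48) + p(31) + p(22) - p(3)
= 30388671978 + 27517052599 - 20390982757 - 16670689208 + 10015581680 + 7346629512 - 3519222692 - 2291320912 + 851376628 + 483502844 - 133230930 - 64112359 + 12132164 + 4697205 - 526823 - 147273 + 6842 + 1002 - 3
= 33549419497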